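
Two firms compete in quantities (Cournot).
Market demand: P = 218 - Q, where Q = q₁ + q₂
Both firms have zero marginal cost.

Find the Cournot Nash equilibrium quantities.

q₁* = q₂* = 72.67; P* = 72.67

Work:
Profit: π_i = P·q_i = (a - q_i - q_j)·q_i
FOC: ∂π_i/∂q_i = a - 2q_i - q_j = 0
Reaction function: q_i = (218 - q_j)/2
Symmetry: q* = 218/3 = 72.67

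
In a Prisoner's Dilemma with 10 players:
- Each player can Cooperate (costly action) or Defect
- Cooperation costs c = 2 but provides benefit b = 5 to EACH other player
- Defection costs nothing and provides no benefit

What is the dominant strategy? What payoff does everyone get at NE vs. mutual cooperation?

Dominant: Defect; NE payoff = 0; Coop payoff = 43

Work:
Defect dominates (saves cost c = 2, benefit to others is external)
NE: All defect → everyone gets 0
If all cooperate: each receives (9)×5 - 2 = 43
Social dilemma: 43 > 0 but NE gives 0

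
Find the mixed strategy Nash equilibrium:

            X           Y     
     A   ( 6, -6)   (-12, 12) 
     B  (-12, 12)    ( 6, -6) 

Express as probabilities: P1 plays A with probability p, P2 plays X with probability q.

p = 0.5, q = 0.5

Work:
Find probabilities that make opponent indifferent:
P2 chooses q to make P1 indifferent between A and B
P1 chooses p to make P2 indifferent between X and Y
Mixed NE: P1 plays (A: 0.5, B: 0.5), P2 plays (X: 0.5, Y: 0.5)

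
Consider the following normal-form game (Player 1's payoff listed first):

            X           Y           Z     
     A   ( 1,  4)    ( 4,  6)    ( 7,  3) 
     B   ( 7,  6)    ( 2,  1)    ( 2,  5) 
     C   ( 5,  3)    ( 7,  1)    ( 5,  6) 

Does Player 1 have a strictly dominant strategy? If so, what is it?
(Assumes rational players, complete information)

No strictly dominant strategy exists for Player 1

Work:
A strategy strictly dominates another if it gives a strictly higher payoff against every opponent action. Compare each pair of P1's strategies column-by-column:
  A vs B: [1 vs 7, 4 vs 2, 7 vs 2] → A does not strictly dominate B (column X: 1 ≤ 7)
  A vs C: [1 vs 5, 4 vs 7, 7 vs 5] → A does not strictly dominate C (column X: 1 ≤ 5)
  B vs A: [7 vs 1, 2 vs 4, 2 vs 7] → B does not strictly dominate A (column Y: 2 ≤ 4)
  B vs C: [7 vs 5, 2 vs 7, 2 vs 5] → B does not strictly dominate C (column Y: 2 ≤ 7)
  C vs A: [5 vs 1, 7 vs 4, 5 vs 7] → C does not strictly dominate A (column Z: 5 ≤ 7)
  C vs B: [5 vs 7, 7 vs 2, 5 vs 2] → C does not strictly dominate B (column X: 5 ≤ 7)
No single strategy strictly dominates all others → no strictly dominant strategy.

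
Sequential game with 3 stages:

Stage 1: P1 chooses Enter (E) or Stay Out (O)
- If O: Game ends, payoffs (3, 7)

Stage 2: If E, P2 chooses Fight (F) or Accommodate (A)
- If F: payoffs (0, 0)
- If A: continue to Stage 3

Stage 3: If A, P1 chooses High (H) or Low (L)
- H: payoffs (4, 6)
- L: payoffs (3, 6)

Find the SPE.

SPE: (E, A, H); Outcome (4, 6)

Work:
Stage 3: P1 chooses H (4 vs 3)
Stage 2: P2: F->0, A->6 (anticipating H). Choose A
Stage 1: P1: O->3, E->4 (anticipating A, H). Choose E
SPE path: E -> A -> H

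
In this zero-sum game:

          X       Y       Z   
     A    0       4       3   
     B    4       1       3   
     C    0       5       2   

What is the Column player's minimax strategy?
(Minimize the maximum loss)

Column should play Z, value = 3

Work:
Column player minimizes Row's maximum payoff:
Column X: max payoff to Row = 4
Column Y: max payoff to Row = 5
Column Z: max payoff to Row = 3
Minimum is 3, achieved by column Z.
Minimax strategy: Z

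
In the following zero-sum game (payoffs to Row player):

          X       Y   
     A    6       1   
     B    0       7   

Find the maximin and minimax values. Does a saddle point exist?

Maximin = 1, Minimax = 6, Saddle: False

Work:
Row minimums: [1, 0] → maximin = 1
Column maximums: [6, 7] → minimax = 6
No saddle point (maximin ≠ minimax). Mixed strategy needed.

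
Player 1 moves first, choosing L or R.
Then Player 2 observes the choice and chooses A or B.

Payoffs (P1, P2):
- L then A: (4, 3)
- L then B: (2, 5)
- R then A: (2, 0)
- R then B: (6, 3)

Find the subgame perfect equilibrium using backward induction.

P1 plays R, P2 plays B after L and B after R; Payoff (6, 3)

Work:
Backward induction:
After L: P2 chooses B → P1 gets 2
After R: P2 chooses B → P1 gets 6
P1 chooses R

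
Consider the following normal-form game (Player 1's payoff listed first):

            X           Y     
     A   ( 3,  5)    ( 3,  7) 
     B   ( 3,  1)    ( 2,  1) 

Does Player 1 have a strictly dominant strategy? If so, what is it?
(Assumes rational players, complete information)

No strictly dominant strategy exists for Player 1

Work:
A strategy strictly dominates another if it gives a strictly higher payoff against every opponent action. Compare each pair of P1's strategies column-by-column:
  A vs B: [3 vs 3, 3 vs 2] → A does not strictly dominate B (column X: 3 ≤ 3)
  B vs A: [3 vs 3, 2 vs 3] → B does not strictly dominate A (column X: 3 ≤ 3)
No single strategy strictly dominates all others → no strictly dominant strategy.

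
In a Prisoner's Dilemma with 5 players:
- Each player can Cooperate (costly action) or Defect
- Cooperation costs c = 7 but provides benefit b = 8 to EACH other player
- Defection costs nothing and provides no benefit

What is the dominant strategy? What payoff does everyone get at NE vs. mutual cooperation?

Dominant: Defect; NE payoff = 0; Coop payoff = 25

Work:
Defect dominates (saves cost c = 7, benefit to others is external)
NE: All defect → everyone gets 0
If all cooperate: each receives (4)×8 - 7 = 25
Social dilemma: 25 > 0 but NE gives 0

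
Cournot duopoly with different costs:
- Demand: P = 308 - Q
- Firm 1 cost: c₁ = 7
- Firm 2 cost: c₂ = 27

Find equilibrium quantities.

q₁* = 107.0, q₂* = 87.0

Work:
Reaction: q₁ = (308 - 7 - q₂)/2
Reaction: q₂ = (308 - 27 - q₁)/2
Solve simultaneously:
q₁* = (308 - 2×7 + 27)/3 = 107.0
q₂* = (308 - 2×27 + 7)/3 = 87.0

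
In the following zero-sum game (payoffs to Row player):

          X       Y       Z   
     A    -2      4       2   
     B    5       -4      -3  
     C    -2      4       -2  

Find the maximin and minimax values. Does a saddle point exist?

Maximin = -2, Minimax = 2, Saddle: False

Work:
Row minimums: [-2, -4, -2] → maximin = -2
Column maximums: [5, 4, 2] → minimax = 2
No saddle point (maximin ≠ minimax). Mixed strategy needed.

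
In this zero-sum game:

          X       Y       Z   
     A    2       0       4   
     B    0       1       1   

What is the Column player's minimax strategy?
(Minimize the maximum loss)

Column should play Y, value = 1

Work:
Column player minimizes Row's maximum payoff:
Column X: max payoff to Row = 2
Column Y: max payoff to Row = 1
Column Z: max payoff to Row = 4
Minimum is 1, achieved by column Y.
Minimax strategy: Y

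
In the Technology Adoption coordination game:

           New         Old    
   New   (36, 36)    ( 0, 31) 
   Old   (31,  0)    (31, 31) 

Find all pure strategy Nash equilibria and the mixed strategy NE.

Pure NE: (New, New) and (Old, Old); Mixed NE: p = 0.8611, q = 0.8611

Work:
Check pure NE:
(New, New): (36, 36) - no unilateral deviation beneficial
(Old, Old): (31, 31) - no unilateral deviation beneficial
Mixed NE: P1 plays New with p = 0.8611, P2 plays New with q = 0.8611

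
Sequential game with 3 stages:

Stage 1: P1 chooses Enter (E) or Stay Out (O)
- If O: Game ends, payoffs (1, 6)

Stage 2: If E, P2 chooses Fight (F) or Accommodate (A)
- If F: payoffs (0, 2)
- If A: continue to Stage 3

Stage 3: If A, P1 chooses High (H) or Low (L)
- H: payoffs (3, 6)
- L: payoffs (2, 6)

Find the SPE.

SPE: (E, A, H); Outcome (3, 6)

Work:
Stage 3: P1 chooses H (3 vs 2)
Stage 2: P2: F->2, A->6 (anticipating H). Choose A
Stage 1: P1: O->1, E->3 (anticipating A, H). Choose E
SPE path: E -> A -> H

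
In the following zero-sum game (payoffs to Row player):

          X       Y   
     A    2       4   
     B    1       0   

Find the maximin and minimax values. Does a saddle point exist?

Maximin = 2, Minimax = 2, Saddle: True

Work:
Row minimums: [2, 0] → maximin = 2
Column maximums: [2, 4] → minimax = 2
Saddle point exists! Game value = 2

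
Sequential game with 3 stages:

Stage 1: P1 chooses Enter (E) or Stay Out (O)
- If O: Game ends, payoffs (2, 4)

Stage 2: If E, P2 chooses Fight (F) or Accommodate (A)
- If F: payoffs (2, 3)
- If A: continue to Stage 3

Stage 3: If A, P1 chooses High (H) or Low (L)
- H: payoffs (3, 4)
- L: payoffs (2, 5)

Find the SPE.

SPE: (E, A, H); Outcome (3, 4)

Work:
Stage 3: P1 chooses H (3 vs 2)
Stage 2: P2: F->3, A->4 (anticipating H). Choose A
Stage 1: P1: O->2, E->3 (anticipating A, H). Choose E
SPE path: E -> A -> H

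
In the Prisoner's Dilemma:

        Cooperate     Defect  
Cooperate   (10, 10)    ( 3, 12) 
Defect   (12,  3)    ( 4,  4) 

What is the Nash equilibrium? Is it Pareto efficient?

(Defect, Defect) is NE; not Pareto efficient

Work:
Defect dominates Cooperate for both players:
If P2 cooperates: Defect (12) > Cooperate (10)
If P2 defects: Defect (4) > Cooperate (3)
NE: (Defect, Defect) with payoff (4, 4)
But (Cooperate, Cooperate) = (10, 10) Pareto dominates (4, 4)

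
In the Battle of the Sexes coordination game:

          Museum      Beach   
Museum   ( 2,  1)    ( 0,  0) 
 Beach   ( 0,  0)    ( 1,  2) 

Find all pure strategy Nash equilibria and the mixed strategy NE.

Pure NE: (Museum, Museum) and (Beach, Beach); Mixed NE: p = 0.6667, q = 0.3333

Work:
Check pure NE:
(Museum, Museum): (2, 1) - no unilateral deviation beneficial
(Beach, Beach): (1, 2) - no unilateral deviation beneficial
Mixed NE: P1 plays Museum with p = 0.6667, P2 plays Museum with q = 0.3333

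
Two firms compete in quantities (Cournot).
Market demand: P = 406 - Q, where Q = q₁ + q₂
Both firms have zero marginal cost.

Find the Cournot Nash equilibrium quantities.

q₁* = q₂* = 135.33; P* = 135.33

Work:
Profit: π_i = P·q_i = (a - q_i - q_j)·q_i
FOC: ∂π_i/∂q_i = a - 2q_i - q_j = 0
Reaction function: q_i = (406 - q_j)/2
Symmetry: q* = 406/3 = 135.33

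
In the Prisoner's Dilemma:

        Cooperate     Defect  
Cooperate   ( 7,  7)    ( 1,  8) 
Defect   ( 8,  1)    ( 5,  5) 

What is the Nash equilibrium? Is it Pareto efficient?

(Defect, Defect) is NE; not Pareto efficient

Work:
Defect dominates Cooperate for both players:
If P2 cooperates: Defect (8) > Cooperate (7)
If P2 defects: Defect (5) > Cooperate (1)
NE: (Defect, Defect) with payoff (5, 5)
But (Cooperate, Cooperate) = (7, 7) Pareto dominates (5, 5)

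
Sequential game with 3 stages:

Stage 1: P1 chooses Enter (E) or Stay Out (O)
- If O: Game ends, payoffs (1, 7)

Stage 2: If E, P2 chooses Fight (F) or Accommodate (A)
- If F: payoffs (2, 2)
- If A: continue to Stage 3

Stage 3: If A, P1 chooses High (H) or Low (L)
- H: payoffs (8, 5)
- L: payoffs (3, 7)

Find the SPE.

SPE: (E, A, H); Outcome (8, 5)

Work:
Stage 3: P1 chooses H (8 vs 3)
Stage 2: P2: F->2, A->5 (anticipating H). Choose A
Stage 1: P1: O->1, E->8 (anticipating A, H). Choose E
SPE path: E -> A -> H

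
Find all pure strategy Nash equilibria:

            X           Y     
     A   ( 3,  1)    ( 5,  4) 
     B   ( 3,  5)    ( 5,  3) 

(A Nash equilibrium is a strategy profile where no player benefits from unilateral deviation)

Nash equilibrium: (A, Y), (B, X)

Work:
Best responses:
  P1 vs X: payoffs [3, 3] → best response A/B (payoff 3)
  P1 vs Y: payoffs [5, 5] → best response A/B (payoff 5)
  P2 vs A: payoffs [1, 4] → best response Y (payoff 4)
  P2 vs B: payoffs [5, 3] → best response X (payoff 5)
Mutual best responses: (A,Y), (B,X) → Nash equilibria.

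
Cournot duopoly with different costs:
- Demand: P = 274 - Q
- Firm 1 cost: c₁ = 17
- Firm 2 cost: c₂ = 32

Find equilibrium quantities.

q₁* = 90.67, q₂* = 75.67

Work:
Reaction: q₁ = (274 - 17 - q₂)/2
Reaction: q₂ = (274 - 32 - q₁)/2
Solve simultaneously:
q₁* = (274 - 2×17 + 32)/3 = 90.67
q₂* = (274 - 2×32 + 17)/3 = 75.67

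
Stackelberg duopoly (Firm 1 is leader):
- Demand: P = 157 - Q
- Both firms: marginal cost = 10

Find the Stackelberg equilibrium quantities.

q₁* (leader) = 73.5, q₂* (follower) = 36.75

Work:
Follower's reaction: q₂ = (a - c - q₁)/2
Leader substitutes: π₁ = q₁·(a - q₁ - (a-c-q₁)/2 - c)
FOC: q₁* = (157 - 10)/2 = 73.50
Then: q₂* = (157 - 10 - 73.5)/2 = 36.75
Leader has first-mover advantage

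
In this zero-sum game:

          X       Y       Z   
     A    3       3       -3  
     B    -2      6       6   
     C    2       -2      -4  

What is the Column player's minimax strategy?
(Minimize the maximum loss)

Column should play X, value = 3

Work:
Column player minimizes Row's maximum payoff:
Column X: max payoff to Row = 3
Column Y: max payoff to Row = 6
Column Z: max payoff to Row = 6
Minimum is 3, achieved by column X.
Minimax strategy: X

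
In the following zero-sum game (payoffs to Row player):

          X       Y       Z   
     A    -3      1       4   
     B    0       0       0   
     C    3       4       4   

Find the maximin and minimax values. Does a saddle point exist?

Maximin = 3, Minimax = 3, Saddle: True

Work:
Row minimums: [-3, 0, 3] → maximin = 3
Column maximums: [3, 4, 4] → minimax = 3
Saddle point exists! Game value = 3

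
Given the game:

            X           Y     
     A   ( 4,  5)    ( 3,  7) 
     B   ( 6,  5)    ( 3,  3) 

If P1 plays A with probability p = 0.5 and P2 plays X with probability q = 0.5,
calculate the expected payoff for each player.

E[P1] = 4.0, E[P2] = 5.0

Work:
E[P1] = p·q·π₁(A,X) + p·(1-q)·π₁(A,Y) + (1-p)·q·π₁(B,X) + (1-p)·(1-q)·π₁(B,Y)
= 0.5·0.5·4 + 0.5·0.5·3 + 0.5·0.5·6 + 0.5·0.5·3
= 4.0

E[P2] = 5.0 (similar calculation)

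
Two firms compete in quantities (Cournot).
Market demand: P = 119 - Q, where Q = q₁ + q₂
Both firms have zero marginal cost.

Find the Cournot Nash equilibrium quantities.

q₁* = q₂* = 39.67; P* = 39.67

Work:
Profit: π_i = P·q_i = (a - q_i - q_j)·q_i
FOC: ∂π_i/∂q_i = a - 2q_i - q_j = 0
Reaction function: q_i = (119 - q_j)/2
Symmetry: q* = 119/3 = 39.67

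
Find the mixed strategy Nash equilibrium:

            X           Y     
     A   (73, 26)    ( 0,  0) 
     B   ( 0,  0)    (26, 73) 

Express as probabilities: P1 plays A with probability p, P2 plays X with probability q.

p = 0.7374, q = 0.2626

Work:
Find probabilities that make opponent indifferent:
P2 chooses q to make P1 indifferent between A and B
P1 chooses p to make P2 indifferent between X and Y
Mixed NE: P1 plays (A: 0.7374, B: 0.2626), P2 plays (X: 0.2626, Y: 0.7374)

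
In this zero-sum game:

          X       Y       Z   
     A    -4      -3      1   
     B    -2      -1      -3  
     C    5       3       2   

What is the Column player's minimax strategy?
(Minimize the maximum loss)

Column should play Z, value = 2

Work:
Column player minimizes Row's maximum payoff:
Column X: max payoff to Row = 5
Column Y: max payoff to Row = 3
Column Z: max payoff to Row = 2
Minimum is 2, achieved by column Z.
Minimax strategy: Z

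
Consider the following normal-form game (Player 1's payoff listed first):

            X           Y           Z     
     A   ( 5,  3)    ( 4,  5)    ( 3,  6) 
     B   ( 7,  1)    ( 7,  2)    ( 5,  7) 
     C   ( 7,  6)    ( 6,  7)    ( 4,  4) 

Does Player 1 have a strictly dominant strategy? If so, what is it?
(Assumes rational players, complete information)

No strictly dominant strategy exists for Player 1

Work:
A strategy strictly dominates another if it gives a strictly higher payoff against every opponent action. Compare each pair of P1's strategies column-by-column:
  A vs B: [5 vs 7, 4 vs 7, 3 vs 5] → A does not strictly dominate B (column X: 5 ≤ 7)
  A vs C: [5 vs 7, 4 vs 6, 3 vs 4] → A does not strictly dominate C (column X: 5 ≤ 7)
  B vs A: [7 vs 5, 7 vs 4, 5 vs 3] → B strictly dominates A
  B vs C: [7 vs 7, 7 vs 6, 5 vs 4] → B does not strictly dominate C (column X: 7 ≤ 7)
  C vs A: [7 vs 5, 6 vs 4, 4 vs 3] → C strictly dominates A
  C vs B: [7 vs 7, 6 vs 7, 4 vs 5] → C does not strictly dominate B (column X: 7 ≤ 7)
No single strategy strictly dominates all others → no strictly dominant strategy.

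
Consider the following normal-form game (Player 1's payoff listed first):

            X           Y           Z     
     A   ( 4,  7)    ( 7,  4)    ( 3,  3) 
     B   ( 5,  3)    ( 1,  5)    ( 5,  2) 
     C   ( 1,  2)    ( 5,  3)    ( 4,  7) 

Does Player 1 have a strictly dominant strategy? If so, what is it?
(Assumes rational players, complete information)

No strictly dominant strategy exists for Player 1

Work:
A strategy strictly dominates another if it gives a strictly higher payoff against every opponent action. Compare each pair of P1's strategies column-by-column:
  A vs B: [4 vs 5, 7 vs 1, 3 vs 5] → A does not strictly dominate B (column X: 4 ≤ 5)
  A vs C: [4 vs 1, 7 vs 5, 3 vs 4] → A does not strictly dominate C (column Z: 3 ≤ 4)
  B vs A: [5 vs 4, 1 vs 7, 5 vs 3] → B does not strictly dominate A (column Y: 1 ≤ 7)
  B vs C: [5 vs 1, 1 vs 5, 5 vs 4] → B does not strictly dominate C (column Y: 1 ≤ 5)
  C vs A: [1 vs 4, 5 vs 7, 4 vs 3] → C does not strictly dominate A (column X: 1 ≤ 4)
  C vs B: [1 vs 5, 5 vs 1, 4 vs 5] → C does not strictly dominate B (column X: 1 ≤ 5)
No single strategy strictly dominates all others → no strictly dominant strategy.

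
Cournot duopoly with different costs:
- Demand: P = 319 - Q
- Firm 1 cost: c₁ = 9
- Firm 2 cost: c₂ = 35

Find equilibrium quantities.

q₁* = 112.0, q₂* = 86.0

Work:
Reaction: q₁ = (319 - 9 - q₂)/2
Reaction: q₂ = (319 - 35 - q₁)/2
Solve simultaneously:
q₁* = (319 - 2×9 + 35)/3 = 112.0
q₂* = (319 - 2×35 + 9)/3 = 86.0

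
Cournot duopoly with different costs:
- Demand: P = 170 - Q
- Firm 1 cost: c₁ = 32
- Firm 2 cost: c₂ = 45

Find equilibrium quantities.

q₁* = 50.33, q₂* = 37.33

Work:
Reaction: q₁ = (170 - 32 - q₂)/2
Reaction: q₂ = (170 - 45 - q₁)/2
Solve simultaneously:
q₁* = (170 - 2×32 + 45)/3 = 50.33
q₂* = (170 - 2×45 + 32)/3 = 37.33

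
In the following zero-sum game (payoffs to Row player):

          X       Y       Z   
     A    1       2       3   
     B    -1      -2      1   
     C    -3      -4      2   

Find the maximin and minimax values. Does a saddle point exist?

Maximin = 1, Minimax = 1, Saddle: True

Work:
Row minimums: [1, -2, -4] → maximin = 1
Column maximums: [1, 2, 3] → minimax = 1
Saddle point exists! Game value = 1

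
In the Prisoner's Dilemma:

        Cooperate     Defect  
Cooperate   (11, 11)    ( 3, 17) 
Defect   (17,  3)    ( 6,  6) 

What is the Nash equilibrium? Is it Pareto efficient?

(Defect, Defect) is NE; not Pareto efficient

Work:
Defect dominates Cooperate for both players:
If P2 cooperates: Defect (17) > Cooperate (11)
If P2 defects: Defect (6) > Cooperate (3)
NE: (Defect, Defect) with payoff (6, 6)
But (Cooperate, Cooperate) = (11, 11) Pareto dominates (6, 6)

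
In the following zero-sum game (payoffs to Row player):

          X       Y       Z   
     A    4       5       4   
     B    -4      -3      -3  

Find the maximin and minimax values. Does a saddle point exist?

Maximin = 4, Minimax = 4, Saddle: True

Work:
Row minimums: [4, -4] → maximin = 4
Column maximums: [4, 5, 4] → minimax = 4
Saddle point exists! Game value = 4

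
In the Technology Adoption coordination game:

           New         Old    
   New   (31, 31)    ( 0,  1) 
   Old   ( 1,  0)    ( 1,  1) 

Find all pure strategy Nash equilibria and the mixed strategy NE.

Pure NE: (New, New) and (Old, Old); Mixed NE: p = 0.0323, q = 0.0323

Work:
Check pure NE:
(New, New): (31, 31) - no unilateral deviation beneficial
(Old, Old): (1, 1) - no unilateral deviation beneficial
Mixed NE: P1 plays New with p = 0.0323, P2 plays New with q = 0.0323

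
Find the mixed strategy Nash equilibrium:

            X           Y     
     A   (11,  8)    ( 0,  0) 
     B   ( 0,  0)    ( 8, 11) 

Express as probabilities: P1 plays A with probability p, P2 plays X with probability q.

p = 0.5789, q = 0.4211

Work:
Find probabilities that make opponent indifferent:
P2 chooses q to make P1 indifferent between A and B
P1 chooses p to make P2 indifferent between X and Y
Mixed NE: P1 plays (A: 0.5789, B: 0.4211), P2 plays (X: 0.4211, Y: 0.5789)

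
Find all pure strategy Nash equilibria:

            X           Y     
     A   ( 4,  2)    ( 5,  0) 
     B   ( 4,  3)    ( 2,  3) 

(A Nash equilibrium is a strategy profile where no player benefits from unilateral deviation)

Nash equilibrium: (A, X), (B, X)

Work:
Best responses:
  P1 vs X: payoffs [4, 4] → best response A/B (payoff 4)
  P1 vs Y: payoffs [5, 2] → best response A (payoff 5)
  P2 vs A: payoffs [2, 0] → best response X (payoff 2)
  P2 vs B: payoffs [3, 3] → best response X/Y (payoff 3)
Mutual best responses: (A,X), (B,X) → Nash equilibria.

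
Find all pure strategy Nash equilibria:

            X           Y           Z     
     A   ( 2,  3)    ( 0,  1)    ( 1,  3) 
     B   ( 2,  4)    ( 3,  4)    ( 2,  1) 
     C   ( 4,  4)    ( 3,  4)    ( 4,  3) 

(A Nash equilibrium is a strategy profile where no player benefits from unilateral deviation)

Nash equilibrium: (B, Y), (C, X), (C, Y)

Work:
Best responses:
  P1 vs X: payoffs [2, 2, 4] → best response C (payoff 4)
  P1 vs Y: payoffs [0, 3, 3] → best response B/C (payoff 3)
  P1 vs Z: payoffs [1, 2, 4] → best response C (payoff 4)
  P2 vs A: payoffs [3, 1, 3] → best response X/Z (payoff 3)
  P2 vs B: payoffs [4, 4, 1] → best response X/Y (payoff 4)
  P2 vs C: payoffs [4, 4, 3] → best response X/Y (payoff 4)
Mutual best responses: (B,Y), (C,X), (C,Y) → Nash equilibria.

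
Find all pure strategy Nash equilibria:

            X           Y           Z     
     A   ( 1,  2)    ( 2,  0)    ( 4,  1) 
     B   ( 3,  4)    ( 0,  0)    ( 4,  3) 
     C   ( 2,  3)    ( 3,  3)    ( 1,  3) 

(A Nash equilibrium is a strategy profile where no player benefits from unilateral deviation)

Nash equilibrium: (B, X), (C, Y)

Work:
Best responses:
  P1 vs X: payoffs [1, 3, 2] → best response B (payoff 3)
  P1 vs Y: payoffs [2, 0, 3] → best response C (payoff 3)
  P1 vs Z: payoffs [4, 4, 1] → best response A/B (payoff 4)
  P2 vs A: payoffs [2, 0, 1] → best response X (payoff 2)
  P2 vs B: payoffs [4, 0, 3] → best response X (payoff 4)
  P2 vs C: payoffs [3, 3, 3] → best response X/Y/Z (payoff 3)
Mutual best responses: (B,X), (C,Y) → Nash equilibria.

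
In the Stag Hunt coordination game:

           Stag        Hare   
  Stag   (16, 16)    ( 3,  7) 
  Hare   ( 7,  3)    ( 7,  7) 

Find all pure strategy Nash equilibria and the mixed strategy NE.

Pure NE: (Stag, Stag) and (Hare, Hare); Mixed NE: p = 0.3077, q = 0.3077

Work:
Check pure NE:
(Stag, Stag): (16, 16) - no unilateral deviation beneficial
(Hare, Hare): (7, 7) - no unilateral deviation beneficial
Mixed NE: P1 plays Stag with p = 0.3077, P2 plays Stag with q = 0.3077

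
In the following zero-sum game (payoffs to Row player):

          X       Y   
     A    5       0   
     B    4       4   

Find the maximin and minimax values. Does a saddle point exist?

Maximin = 4, Minimax = 4, Saddle: True

Work:
Row minimums: [0, 4] → maximin = 4
Column maximums: [5, 4] → minimax = 4
Saddle point exists! Game value = 4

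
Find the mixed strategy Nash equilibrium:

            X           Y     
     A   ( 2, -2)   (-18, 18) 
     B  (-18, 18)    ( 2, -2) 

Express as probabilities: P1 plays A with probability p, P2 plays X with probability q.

p = 0.5, q = 0.5

Work:
Find probabilities that make opponent indifferent:
P2 chooses q to make P1 indifferent between A and B
P1 chooses p to make P2 indifferent between X and Y
Mixed NE: P1 plays (A: 0.5, B: 0.5), P2 plays (X: 0.5, Y: 0.5)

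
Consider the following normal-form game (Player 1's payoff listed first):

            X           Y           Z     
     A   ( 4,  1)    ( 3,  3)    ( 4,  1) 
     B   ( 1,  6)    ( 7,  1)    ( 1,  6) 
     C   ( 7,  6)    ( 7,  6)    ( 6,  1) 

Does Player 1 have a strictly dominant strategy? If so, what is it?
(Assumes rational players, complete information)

No strictly dominant strategy exists for Player 1

Work:
A strategy strictly dominates another if it gives a strictly higher payoff against every opponent action. Compare each pair of P1's strategies column-by-column:
  A vs B: [4 vs 1, 3 vs 7, 4 vs 1] → A does not strictly dominate B (column Y: 3 ≤ 7)
  A vs C: [4 vs 7, 3 vs 7, 4 vs 6] → A does not strictly dominate C (column X: 4 ≤ 7)
  B vs A: [1 vs 4, 7 vs 3, 1 vs 4] → B does not strictly dominate A (column X: 1 ≤ 4)
  B vs C: [1 vs 7, 7 vs 7, 1 vs 6] → B does not strictly dominate C (column X: 1 ≤ 7)
  C vs A: [7 vs 4, 7 vs 3, 6 vs 4] → C strictly dominates A
  C vs B: [7 vs 1, 7 vs 7, 6 vs 1] → C does not strictly dominate B (column Y: 7 ≤ 7)
No single strategy strictly dominates all others → no strictly dominant strategy.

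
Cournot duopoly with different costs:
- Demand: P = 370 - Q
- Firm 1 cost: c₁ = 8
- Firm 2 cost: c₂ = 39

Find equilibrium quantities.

q₁* = 131.0, q₂* = 100.0

Work:
Reaction: q₁ = (370 - 8 - q₂)/2
Reaction: q₂ = (370 - 39 - q₁)/2
Solve simultaneously:
q₁* = (370 - 2×8 + 39)/3 = 131.0
q₂* = (370 - 2×39 + 8)/3 = 100.0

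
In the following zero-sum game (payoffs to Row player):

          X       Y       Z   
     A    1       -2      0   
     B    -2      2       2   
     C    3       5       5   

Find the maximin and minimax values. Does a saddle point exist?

Maximin = 3, Minimax = 3, Saddle: True

Work:
Row minimums: [-2, -2, 3] → maximin = 3
Column maximums: [3, 5, 5] → minimax = 3
Saddle point exists! Game value = 3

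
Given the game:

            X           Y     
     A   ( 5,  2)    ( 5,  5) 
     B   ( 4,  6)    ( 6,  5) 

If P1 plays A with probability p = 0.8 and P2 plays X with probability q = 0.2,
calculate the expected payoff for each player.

E[P1] = 5.12, E[P2] = 4.56

Work:
E[P1] = p·q·π₁(A,X) + p·(1-q)·π₁(A,Y) + (1-p)·q·π₁(B,X) + (1-p)·(1-q)·π₁(B,Y)
= 0.8·0.2·5 + 0.8·0.8·5 + 0.2·0.2·4 + 0.2·0.8·6
= 5.12

E[P2] = 4.56 (similar calculation)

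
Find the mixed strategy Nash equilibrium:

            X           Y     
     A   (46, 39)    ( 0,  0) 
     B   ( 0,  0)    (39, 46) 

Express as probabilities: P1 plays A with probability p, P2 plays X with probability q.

p = 0.5412, q = 0.4588

Work:
Find probabilities that make opponent indifferent:
P2 chooses q to make P1 indifferent between A and B
P1 chooses p to make P2 indifferent between X and Y
Mixed NE: P1 plays (A: 0.5412, B: 0.4588), P2 plays (X: 0.4588, Y: 0.5412)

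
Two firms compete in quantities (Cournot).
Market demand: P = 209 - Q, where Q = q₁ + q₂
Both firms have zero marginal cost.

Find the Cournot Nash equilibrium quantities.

q₁* = q₂* = 69.67; P* = 69.67

Work:
Profit: π_i = P·q_i = (a - q_i - q_j)·q_i
FOC: ∂π_i/∂q_i = a - 2q_i - q_j = 0
Reaction function: q_i = (209 - q_j)/2
Symmetry: q* = 209/3 = 69.67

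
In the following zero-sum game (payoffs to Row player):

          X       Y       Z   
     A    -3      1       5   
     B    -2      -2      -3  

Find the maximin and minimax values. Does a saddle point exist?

Maximin = -3, Minimax = -2, Saddle: False

Work:
Row minimums: [-3, -3] → maximin = -3
Column maximums: [-2, 1, 5] → minimax = -2
No saddle point (maximin ≠ minimax). Mixed strategy needed.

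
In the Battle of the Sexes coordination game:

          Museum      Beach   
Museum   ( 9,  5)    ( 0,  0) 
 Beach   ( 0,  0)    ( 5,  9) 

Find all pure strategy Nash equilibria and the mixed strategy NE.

Pure NE: (Museum, Museum) and (Beach, Beach); Mixed NE: p = 0.6429, q = 0.3571

Work:
Check pure NE:
(Museum, Museum): (9, 5) - no unilateral deviation beneficial
(Beach, Beach): (5, 9) - no unilateral deviation beneficial
Mixed NE: P1 plays Museum with p = 0.6429, P2 plays Museum with q = 0.3571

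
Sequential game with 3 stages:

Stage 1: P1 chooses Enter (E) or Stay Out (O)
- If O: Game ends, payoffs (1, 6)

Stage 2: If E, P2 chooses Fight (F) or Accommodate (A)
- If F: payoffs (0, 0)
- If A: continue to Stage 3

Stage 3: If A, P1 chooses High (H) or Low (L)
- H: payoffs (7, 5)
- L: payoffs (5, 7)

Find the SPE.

SPE: (E, A, H); Outcome (7, 5)

Work:
Stage 3: P1 chooses H (7 vs 5)
Stage 2: P2: F->0, A->5 (anticipating H). Choose A
Stage 1: P1: O->1, E->7 (anticipating A, H). Choose E
SPE path: E -> A -> H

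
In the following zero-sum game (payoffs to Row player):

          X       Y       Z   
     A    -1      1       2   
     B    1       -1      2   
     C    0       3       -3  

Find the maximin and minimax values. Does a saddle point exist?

Maximin = -1, Minimax = 1, Saddle: False

Work:
Row minimums: [-1, -1, -3] → maximin = -1
Column maximums: [1, 3, 2] → minimax = 1
No saddle point (maximin ≠ minimax). Mixed strategy needed.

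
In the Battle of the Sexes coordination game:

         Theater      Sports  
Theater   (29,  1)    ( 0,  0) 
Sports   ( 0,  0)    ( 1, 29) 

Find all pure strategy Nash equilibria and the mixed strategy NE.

Pure NE: (Theater, Theater) and (Sports, Sports); Mixed NE: p = 0.9667, q = 0.0333

Work:
Check pure NE:
(Theater, Theater): (29, 1) - no unilateral deviation beneficial
(Sports, Sports): (1, 29) - no unilateral deviation beneficial
Mixed NE: P1 plays Theater with p = 0.9667, P2 plays Theater with q = 0.0333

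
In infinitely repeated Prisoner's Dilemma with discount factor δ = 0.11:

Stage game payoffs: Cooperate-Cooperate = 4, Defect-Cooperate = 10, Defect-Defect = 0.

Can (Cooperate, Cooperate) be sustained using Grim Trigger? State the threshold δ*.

δ* = 0.6; since δ = 0.11 < 0.6, cooperation cannot be sustained

Work:
For Grim Trigger:
Cooperate forever: 4/(1-δ)
Defect then punished: 10 + 0·δ/(1-δ)
Need: 4/(1-δ) ≥ 10 + 0·δ/(1-δ)
Solving: δ ≥ (T-R)/(T-P) = (10-4)/(10-0) = 0.6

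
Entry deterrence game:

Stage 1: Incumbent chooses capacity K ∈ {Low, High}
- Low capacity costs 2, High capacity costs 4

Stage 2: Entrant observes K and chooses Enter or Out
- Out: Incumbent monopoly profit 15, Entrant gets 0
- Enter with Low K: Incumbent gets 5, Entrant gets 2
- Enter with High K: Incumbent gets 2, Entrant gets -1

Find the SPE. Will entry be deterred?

SPE: (High, Enter|Low, Out|High); Entry deterred. Incumbent net profit = 11

Work:
After Low K: Entrant enters (2 > 0)
After High K: Entrant stays out (-1 < 0)
Incumbent: Low → 5−2=3, High → 15−4=11
Incumbent chooses High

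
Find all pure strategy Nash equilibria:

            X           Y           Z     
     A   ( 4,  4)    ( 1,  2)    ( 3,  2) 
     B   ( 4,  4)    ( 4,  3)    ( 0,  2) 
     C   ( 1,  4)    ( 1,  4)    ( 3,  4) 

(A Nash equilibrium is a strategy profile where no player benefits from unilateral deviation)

Nash equilibrium: (A, X), (B, X), (C, Z)

Work:
Best responses:
  P1 vs X: payoffs [4, 4, 1] → best response A/B (payoff 4)
  P1 vs Y: payoffs [1, 4, 1] → best response B (payoff 4)
  P1 vs Z: payoffs [3, 0, 3] → best response A/C (payoff 3)
  P2 vs A: payoffs [4, 2, 2] → best response X (payoff 4)
  P2 vs B: payoffs [4, 3, 2] → best response X (payoff 4)
  P2 vs C: payoffs [4, 4, 4] → best response X/Y/Z (payoff 4)
Mutual best responses: (A,X), (B,X), (C,Z) → Nash equilibria.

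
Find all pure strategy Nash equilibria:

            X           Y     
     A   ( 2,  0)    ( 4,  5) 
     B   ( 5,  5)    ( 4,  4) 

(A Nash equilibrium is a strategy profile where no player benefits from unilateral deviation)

Nash equilibrium: (A, Y), (B, X)

Work:
Best responses:
  P1 vs X: payoffs [2, 5] → best response B (payoff 5)
  P1 vs Y: payoffs [4, 4] → best response A/B (payoff 4)
  P2 vs A: payoffs [0, 5] → best response Y (payoff 5)
  P2 vs B: payoffs [5, 4] → best response X (payoff 5)
Mutual best responses: (A,Y), (B,X) → Nash equilibria.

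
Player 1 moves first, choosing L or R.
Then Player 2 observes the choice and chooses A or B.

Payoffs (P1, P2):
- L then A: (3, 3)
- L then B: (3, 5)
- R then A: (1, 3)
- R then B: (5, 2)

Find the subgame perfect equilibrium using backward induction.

P1 plays L, P2 plays B after L and A after R; Payoff (3, 5)

Work:
Backward induction:
After L: P2 chooses B → P1 gets 3
After R: P2 chooses A → P1 gets 1
P1 chooses L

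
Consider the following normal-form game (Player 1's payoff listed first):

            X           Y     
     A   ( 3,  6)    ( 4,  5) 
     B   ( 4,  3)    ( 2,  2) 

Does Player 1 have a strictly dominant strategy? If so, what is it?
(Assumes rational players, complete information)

No strictly dominant strategy exists for Player 1

Work:
A strategy strictly dominates another if it gives a strictly higher payoff against every opponent action. Compare each pair of P1's strategies column-by-column:
  A vs B: [3 vs 4, 4 vs 2] → A does not strictly dominate B (column X: 3 ≤ 4)
  B vs A: [4 vs 3, 2 vs 4] → B does not strictly dominate A (column Y: 2 ≤ 4)
No single strategy strictly dominates all others → no strictly dominant strategy.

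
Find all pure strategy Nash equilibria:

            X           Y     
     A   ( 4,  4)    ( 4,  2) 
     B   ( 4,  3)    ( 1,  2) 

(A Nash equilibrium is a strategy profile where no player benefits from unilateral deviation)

Nash equilibrium: (A, X), (B, X)

Work:
Best responses:
  P1 vs X: payoffs [4, 4] → best response A/B (payoff 4)
  P1 vs Y: payoffs [4, 1] → best response A (payoff 4)
  P2 vs A: payoffs [4, 2] → best response X (payoff 4)
  P2 vs B: payoffs [3, 2] → best response X (payoff 3)
Mutual best responses: (A,X), (B,X) → Nash equilibria.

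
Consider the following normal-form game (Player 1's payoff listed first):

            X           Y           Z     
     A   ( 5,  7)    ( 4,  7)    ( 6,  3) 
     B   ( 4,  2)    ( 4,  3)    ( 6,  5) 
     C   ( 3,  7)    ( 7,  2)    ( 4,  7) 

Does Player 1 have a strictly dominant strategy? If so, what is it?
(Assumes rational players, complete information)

No strictly dominant strategy exists for Player 1

Work:
A strategy strictly dominates another if it gives a strictly higher payoff against every opponent action. Compare each pair of P1's strategies column-by-column:
  A vs B: [5 vs 4, 4 vs 4, 6 vs 6] → A does not strictly dominate B (column Y: 4 ≤ 4)
  A vs C: [5 vs 3, 4 vs 7, 6 vs 4] → A does not strictly dominate C (column Y: 4 ≤ 7)
  B vs A: [4 vs 5, 4 vs 4, 6 vs 6] → B does not strictly dominate A (column X: 4 ≤ 5)
  B vs C: [4 vs 3, 4 vs 7, 6 vs 4] → B does not strictly dominate C (column Y: 4 ≤ 7)
  C vs A: [3 vs 5, 7 vs 4, 4 vs 6] → C does not strictly dominate A (column X: 3 ≤ 5)
  C vs B: [3 vs 4, 7 vs 4, 4 vs 6] → C does not strictly dominate B (column X: 3 ≤ 4)
No single strategy strictly dominates all others → no strictly dominant strategy.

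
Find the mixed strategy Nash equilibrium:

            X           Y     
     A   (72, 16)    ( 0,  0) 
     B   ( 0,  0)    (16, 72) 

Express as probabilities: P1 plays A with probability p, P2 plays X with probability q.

p = 0.8182, q = 0.1818

Work:
Find probabilities that make opponent indifferent:
P2 chooses q to make P1 indifferent between A and B
P1 chooses p to make P2 indifferent between X and Y
Mixed NE: P1 plays (A: 0.8182, B: 0.1818), P2 plays (X: 0.1818, Y: 0.8182)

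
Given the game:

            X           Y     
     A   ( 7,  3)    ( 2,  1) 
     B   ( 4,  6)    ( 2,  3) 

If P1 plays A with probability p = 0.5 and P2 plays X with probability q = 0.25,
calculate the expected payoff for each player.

E[P1] = 2.875, E[P2] = 2.625

Work:
E[P1] = p·q·π₁(A,X) + p·(1-q)·π₁(A,Y) + (1-p)·q·π₁(B,X) + (1-p)·(1-q)·π₁(B,Y)
= 0.5·0.25·7 + 0.5·0.75·2 + 0.5·0.25·4 + 0.5·0.75·2
= 2.875

E[P2] = 2.625 (similar calculation)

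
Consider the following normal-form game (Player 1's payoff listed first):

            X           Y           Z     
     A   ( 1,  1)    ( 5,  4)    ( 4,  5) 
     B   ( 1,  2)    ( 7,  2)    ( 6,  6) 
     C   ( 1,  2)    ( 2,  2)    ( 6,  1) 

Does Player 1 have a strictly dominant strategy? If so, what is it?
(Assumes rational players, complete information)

No strictly dominant strategy exists for Player 1

Work:
A strategy strictly dominates another if it gives a strictly higher payoff against every opponent action. Compare each pair of P1's strategies column-by-column:
  A vs B: [1 vs 1, 5 vs 7, 4 vs 6] → A does not strictly dominate B (column X: 1 ≤ 1)
  A vs C: [1 vs 1, 5 vs 2, 4 vs 6] → A does not strictly dominate C (column X: 1 ≤ 1)
  B vs A: [1 vs 1, 7 vs 5, 6 vs 4] → B does not strictly dominate A (column X: 1 ≤ 1)
  B vs C: [1 vs 1, 7 vs 2, 6 vs 6] → B does not strictly dominate C (column X: 1 ≤ 1)
  C vs A: [1 vs 1, 2 vs 5, 6 vs 4] → C does not strictly dominate A (column X: 1 ≤ 1)
  C vs B: [1 vs 1, 2 vs 7, 6 vs 6] → C does not strictly dominate B (column X: 1 ≤ 1)
No single strategy strictly dominates all others → no strictly dominant strategy.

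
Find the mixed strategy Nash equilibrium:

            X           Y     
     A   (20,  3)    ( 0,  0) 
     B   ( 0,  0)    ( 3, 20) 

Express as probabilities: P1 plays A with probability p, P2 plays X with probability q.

p = 0.8696, q = 0.1304

Work:
Find probabilities that make opponent indifferent:
P2 chooses q to make P1 indifferent between A and B
P1 chooses p to make P2 indifferent between X and Y
Mixed NE: P1 plays (A: 0.8696, B: 0.1304), P2 plays (X: 0.1304, Y: 0.8696)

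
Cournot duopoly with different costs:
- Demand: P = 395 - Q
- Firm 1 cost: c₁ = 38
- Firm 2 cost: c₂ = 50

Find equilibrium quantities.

q₁* = 123.0, q₂* = 111.0

Work:
Reaction: q₁ = (395 - 38 - q₂)/2
Reaction: q₂ = (395 - 50 - q₁)/2
Solve simultaneously:
q₁* = (395 - 2×38 + 50)/3 = 123.0
q₂* = (395 - 2×50 + 38)/3 = 111.0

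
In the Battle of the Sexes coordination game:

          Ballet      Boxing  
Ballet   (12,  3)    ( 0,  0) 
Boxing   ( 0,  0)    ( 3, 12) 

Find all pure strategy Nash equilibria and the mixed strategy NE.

Pure NE: (Ballet, Ballet) and (Boxing, Boxing); Mixed NE: p = 0.8, q = 0.2

Work:
Check pure NE:
(Ballet, Ballet): (12, 3) - no unilateral deviation beneficial
(Boxing, Boxing): (3, 12) - no unilateral deviation beneficial
Mixed NE: P1 plays Ballet with p = 0.8, P2 plays Ballet with q = 0.2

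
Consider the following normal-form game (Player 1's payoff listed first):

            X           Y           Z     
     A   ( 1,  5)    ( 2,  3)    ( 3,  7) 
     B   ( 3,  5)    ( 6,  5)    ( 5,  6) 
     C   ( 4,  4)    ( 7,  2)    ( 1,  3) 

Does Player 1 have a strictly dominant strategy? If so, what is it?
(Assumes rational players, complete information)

No strictly dominant strategy exists for Player 1

Work:
A strategy strictly dominates another if it gives a strictly higher payoff against every opponent action. Compare each pair of P1's strategies column-by-column:
  A vs B: [1 vs 3, 2 vs 6, 3 vs 5] → A does not strictly dominate B (column X: 1 ≤ 3)
  A vs C: [1 vs 4, 2 vs 7, 3 vs 1] → A does not strictly dominate C (column X: 1 ≤ 4)
  B vs A: [3 vs 1, 6 vs 2, 5 vs 3] → B strictly dominates A
  B vs C: [3 vs 4, 6 vs 7, 5 vs 1] → B does not strictly dominate C (column X: 3 ≤ 4)
  C vs A: [4 vs 1, 7 vs 2, 1 vs 3] → C does not strictly dominate A (column Z: 1 ≤ 3)
  C vs B: [4 vs 3, 7 vs 6, 1 vs 5] → C does not strictly dominate B (column Z: 1 ≤ 5)
No single strategy strictly dominates all others → no strictly dominant strategy.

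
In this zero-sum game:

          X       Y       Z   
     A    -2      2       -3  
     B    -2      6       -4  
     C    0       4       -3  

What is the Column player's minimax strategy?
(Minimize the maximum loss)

Column should play Z, value = -3

Work:
Column player minimizes Row's maximum payoff:
Column X: max payoff to Row = 0
Column Y: max payoff to Row = 6
Column Z: max payoff to Row = -3
Minimum is -3, achieved by column Z.
Minimax strategy: Z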